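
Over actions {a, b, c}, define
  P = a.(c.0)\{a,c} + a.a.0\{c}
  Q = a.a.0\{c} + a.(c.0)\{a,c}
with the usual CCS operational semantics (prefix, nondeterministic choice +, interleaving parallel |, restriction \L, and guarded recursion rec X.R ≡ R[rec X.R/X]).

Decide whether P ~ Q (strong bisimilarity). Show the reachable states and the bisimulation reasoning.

LTS(P): 4 reachable states
  s0 = a.(c.0)\{a,c} + a.a.0\{c} | —a→ s1, —a→ s2
  s1 = (c.0)\{a,c} | stopped
  s2 = a.0\{c} | —a→ s3
  s3 = 0\{c} | stopped
LTS(Q): 4 reachable states
  t0 = a.a.0\{c} + a.(c.0)\{a,c} | —a→ t1, —a→ t2
  t1 = (c.0)\{a,c} | stopped
  t2 = a.0\{c} | —a→ t3
  t3 = 0\{c} | stopped
Coarsest stable partition (strong bisimilarity classes):
  B0 = {s0, t0}
  B1 = {s2, t2}
  B2 = {s1, s3, t1, t3}
s0 ∈ B0, t0 ∈ B0 → same block

bisimilar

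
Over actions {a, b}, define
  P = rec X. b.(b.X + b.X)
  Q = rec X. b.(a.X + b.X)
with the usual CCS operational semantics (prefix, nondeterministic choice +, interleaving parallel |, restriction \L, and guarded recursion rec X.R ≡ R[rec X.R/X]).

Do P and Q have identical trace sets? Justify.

trace-distinct — witness ⟨ba⟩

Reachable graph of P (2 states):
  u0 = rec X. b.(b.X + b.X) → --b--▸ u1
  u1 = b.(rec X. b.(b.X + b.X)) + b.(rec X. b.(b.X + b.X)) → --b--▸ u0
Reachable graph of Q (2 states):
  v0 = rec X. b.(a.X + b.X) → --b--▸ v1
  v1 = a.(rec X. b.(a.X + b.X)) + b.(rec X. b.(a.X + b.X)) → --a--▸ v0, --b--▸ v0
Run σ = ⟨ba⟩ on Q: start {v0}
  [1] b ⇒ {v1}
  [2] a ⇒ {v0}
  Q completes σ.
Run σ = ⟨ba⟩ on P: start {u0}
  [1] b ⇒ {u1}
  [2] a ⇒ no successor for P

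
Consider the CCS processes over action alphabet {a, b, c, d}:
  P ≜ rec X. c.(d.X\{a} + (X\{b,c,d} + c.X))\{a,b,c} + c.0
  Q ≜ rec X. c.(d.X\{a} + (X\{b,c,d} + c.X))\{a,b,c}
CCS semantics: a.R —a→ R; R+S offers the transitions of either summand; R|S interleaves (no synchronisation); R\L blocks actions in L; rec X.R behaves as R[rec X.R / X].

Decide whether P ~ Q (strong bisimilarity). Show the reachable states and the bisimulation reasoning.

P ≁ Q

LTS(P): 4 reachable states
  u0 = rec X. c.(d.X\{a} + (X\{b,c,d} + c.X))\{a,b,c} + c.0 ⊢ -c-> u1, -c-> u2
  u1 = (d.(rec X. c.(d.X\{a} + (X\{b,c,d} + c.X))\{a,b,c} + c.0)\{a} + ((rec X. c.(d.X\{a} + (X\{b,c,d} + c.X))\{a,b,c} + c.0)\{b,c,d} + c.(rec X. c.(d.X\{a} + (X\{b,c,d} + c.X))\{a,b,c} + c.0)))\{a,b,c} ⊢ -d-> u3
  u2 = 0 ⊢ ·
  u3 = (rec X. c.(d.X\{a} + (X\{b,c,d} + c.X))\{a,b,c} + c.0)\{a}\{a,b,c} ⊢ ·
LTS(Q): 3 reachable states
  v0 = rec X. c.(d.X\{a} + (X\{b,c,d} + c.X))\{a,b,c} ⊢ -c-> v1
  v1 = (d.(rec X. c.(d.X\{a} + (X\{b,c,d} + c.X))\{a,b,c})\{a} + ((rec X. c.(d.X\{a} + (X\{b,c,d} + c.X))\{a,b,c})\{b,c,d} + c.(rec X. c.(d.X\{a} + (X\{b,c,d} + c.X))\{a,b,c})))\{a,b,c} ⊢ -d-> v2
  v2 = (rec X. c.(d.X\{a} + (X\{b,c,d} + c.X))\{a,b,c})\{a}\{a,b,c} ⊢ ·
Coarsest stable partition (strong bisimilarity classes):
  B0 = {u0}
  B1 = {u1, v1}
  B2 = {u2, u3, v2}
  B3 = {v0}
u0 ∈ B0, v0 ∈ B3 → different blocks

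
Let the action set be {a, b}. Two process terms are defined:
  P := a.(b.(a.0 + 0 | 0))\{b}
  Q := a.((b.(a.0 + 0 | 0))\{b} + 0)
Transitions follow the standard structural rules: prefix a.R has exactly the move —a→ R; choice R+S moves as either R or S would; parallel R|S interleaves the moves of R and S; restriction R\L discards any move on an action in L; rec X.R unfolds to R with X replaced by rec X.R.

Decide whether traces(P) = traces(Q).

P's transition system — 2 states:
  p0 = a.(b.(a.0 + 0 | 0))\{b} ⊢ --a--▸ p1
  p1 = (b.(a.0 + 0 | 0))\{b} ⊢ ·
Q's transition system — 2 states:
  q0 = a.((b.(a.0 + 0 | 0))\{b} + 0) ⊢ --a--▸ q1
  q1 = (b.(a.0 + 0 | 0))\{b} + 0 ⊢ ·
Partition-refinement fixed point:
  B0 = {p0, q0}
  B1 = {p1, q1}
p0 ∈ B0, q0 ∈ B0 → same block
Bisimilar ⇒ trace-equivalent.

trace-equivalent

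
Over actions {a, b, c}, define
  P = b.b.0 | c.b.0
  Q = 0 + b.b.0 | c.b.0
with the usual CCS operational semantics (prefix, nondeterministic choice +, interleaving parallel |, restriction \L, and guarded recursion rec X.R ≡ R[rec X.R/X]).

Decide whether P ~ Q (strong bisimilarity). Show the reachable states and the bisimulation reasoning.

LTS(P): 9 reachable states
  s0 = b.b.0 | c.b.0 ⊢ -b-> s1, -c-> s2
  s1 = b.0 | c.b.0 ⊢ -b-> s3, -c-> s4
  s2 = b.b.0 | b.0 ⊢ -b-> s4, -b-> s5
  s3 = 0 | c.b.0 ⊢ -c-> s6
  s4 = b.0 | b.0 ⊢ -b-> s6, -b-> s7
  s5 = b.b.0 | 0 ⊢ -b-> s7
  s6 = 0 | b.0 ⊢ -b-> s8
  s7 = b.0 | 0 ⊢ -b-> s8
  s8 = 0 | 0 ⊢ deadlocked
LTS(Q): 9 reachable states
  t0 = 0 + b.b.0 | c.b.0 ⊢ -b-> t1, -c-> t2
  t1 = b.0 | c.b.0 ⊢ -b-> t3, -c-> t4
  t2 = b.b.0 | b.0 ⊢ -b-> t4, -b-> t5
  t3 = 0 | c.b.0 ⊢ -c-> t6
  t4 = b.0 | b.0 ⊢ -b-> t6, -b-> t7
  t5 = b.b.0 | 0 ⊢ -b-> t7
  t6 = 0 | b.0 ⊢ -b-> t8
  t7 = b.0 | 0 ⊢ -b-> t8
  t8 = 0 | 0 ⊢ deadlocked
Partition-refinement fixed point:
  B0 = {s0, t0}
  B1 = {s2, t2}
  B2 = {s4, s5, t4, t5}
  B3 = {s6, s7, t6, t7}
  B4 = {s8, t8}
  B5 = {s1, t1}
  B6 = {s3, t3}
s0 ∈ B0, t0 ∈ B0 → same block

YES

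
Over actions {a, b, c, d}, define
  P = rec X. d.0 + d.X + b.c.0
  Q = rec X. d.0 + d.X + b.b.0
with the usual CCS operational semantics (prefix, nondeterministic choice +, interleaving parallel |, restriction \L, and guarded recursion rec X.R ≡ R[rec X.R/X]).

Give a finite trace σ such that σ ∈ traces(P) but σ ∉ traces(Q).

bc

Reachable graph of P (3 states):
  p0 = rec X. d.0 + d.X + b.c.0 :: -b-> p1, -d-> p0, -d-> p2
  p1 = c.0 :: -c-> p2
  p2 = 0 :: ∅
Reachable graph of Q (3 states):
  q0 = rec X. d.0 + d.X + b.b.0 :: -b-> q1, -d-> q0, -d-> q2
  q1 = b.0 :: -b-> q2
  q2 = 0 :: ∅
Run σ = ⟨bc⟩ on P: start {p0}
  after b @ step 1: {p1}
  after c @ step 2: {p2}
  P completes σ.
Run σ = ⟨bc⟩ on Q: start {q0}
  after b @ step 1: {q1}
  after c @ step 2: ∅  — Q cannot continue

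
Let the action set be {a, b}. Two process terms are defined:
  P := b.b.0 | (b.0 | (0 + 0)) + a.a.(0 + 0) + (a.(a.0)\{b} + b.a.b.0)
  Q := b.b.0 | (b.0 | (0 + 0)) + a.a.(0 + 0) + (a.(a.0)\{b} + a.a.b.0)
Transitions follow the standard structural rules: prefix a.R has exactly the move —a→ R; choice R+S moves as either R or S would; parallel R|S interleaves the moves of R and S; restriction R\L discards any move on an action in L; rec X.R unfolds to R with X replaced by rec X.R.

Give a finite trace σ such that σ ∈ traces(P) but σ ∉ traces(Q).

ba

LTS(P): 13 reachable states
  m0 = b.b.0 | (b.0 | (0 + 0)) + a.a.(0 + 0) + (a.(a.0)\{b} + b.a.b.0) | --a--▸ m1, --a--▸ m2, --b--▸ m3, --b--▸ m4, --b--▸ m5
  m1 = (a.0)\{b} | --a--▸ m6
  m2 = a.(0 + 0) | --a--▸ m7
  m3 = a.b.0 | --a--▸ m8
  m4 = b.0 | (b.0 | (0 + 0)) | --b--▸ m10, --b--▸ m9
  m5 = b.b.0 | (0 | (0 + 0)) | --b--▸ m10
  m6 = 0\{b} | deadlocked
  m7 = 0 + 0 | deadlocked
  m8 = b.0 | --b--▸ m11
  m9 = 0 | (b.0 | (0 + 0)) | --b--▸ m12
  m10 = b.0 | (0 | (0 + 0)) | --b--▸ m12
  m11 = 0 | deadlocked
  m12 = 0 | (0 | (0 + 0)) | deadlocked
LTS(Q): 13 reachable states
  n0 = b.b.0 | (b.0 | (0 + 0)) + a.a.(0 + 0) + (a.(a.0)\{b} + a.a.b.0) | --a--▸ n1, --a--▸ n2, --a--▸ n3, --b--▸ n4, --b--▸ n5
  n1 = (a.0)\{b} | --a--▸ n6
  n2 = a.(0 + 0) | --a--▸ n7
  n3 = a.b.0 | --a--▸ n8
  n4 = b.0 | (b.0 | (0 + 0)) | --b--▸ n10, --b--▸ n9
  n5 = b.b.0 | (0 | (0 + 0)) | --b--▸ n10
  n6 = 0\{b} | deadlocked
  n7 = 0 + 0 | deadlocked
  n8 = b.0 | --b--▸ n11
  n9 = 0 | (b.0 | (0 + 0)) | --b--▸ n12
  n10 = b.0 | (0 | (0 + 0)) | --b--▸ n12
  n11 = 0 | deadlocked
  n12 = 0 | (0 | (0 + 0)) | deadlocked
Trace ⟨ba⟩ through P, begin at {m0}:
  step 1 (b): {m3, m4, m5}
  step 2 (a): {m8}
  ✓ P
Trace ⟨ba⟩ through Q, begin at {n0}:
  step 1 (b): {n4, n5}
  step 2 (a): ∅  — Q cannot continue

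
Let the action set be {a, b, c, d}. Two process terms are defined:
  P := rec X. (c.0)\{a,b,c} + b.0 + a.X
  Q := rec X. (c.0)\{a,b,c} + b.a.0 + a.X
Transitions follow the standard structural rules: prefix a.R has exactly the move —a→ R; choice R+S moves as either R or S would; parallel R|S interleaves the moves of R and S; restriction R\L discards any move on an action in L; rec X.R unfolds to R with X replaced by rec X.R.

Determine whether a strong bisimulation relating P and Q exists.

P's transition system — 2 states:
  u0 = rec X. (c.0)\{a,b,c} + b.0 + a.X | -a-> u0, -b-> u1
  u1 = 0 | ∅
Q's transition system — 3 states:
  v0 = rec X. (c.0)\{a,b,c} + b.a.0 + a.X | -a-> v0, -b-> v1
  v1 = a.0 | -a-> v2
  v2 = 0 | ∅
Bisimilarity quotient blocks:
  B0 = {u0}
  B1 = {u1, v2}
  B2 = {v0}
  B3 = {v1}
u0 ∈ B0, v0 ∈ B2 → different blocks

NO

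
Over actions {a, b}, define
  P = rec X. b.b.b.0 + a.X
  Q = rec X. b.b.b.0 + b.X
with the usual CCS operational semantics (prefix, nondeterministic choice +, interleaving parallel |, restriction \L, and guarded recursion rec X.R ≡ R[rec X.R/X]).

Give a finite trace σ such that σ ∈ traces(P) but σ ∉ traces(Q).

a

P's transition system — 4 states:
  m0 = rec X. b.b.b.0 + a.X | --a--▸ m0, --b--▸ m1
  m1 = b.b.0 | --b--▸ m2
  m2 = b.0 | --b--▸ m3
  m3 = 0 | (no moves)
Q's transition system — 4 states:
  n0 = rec X. b.b.b.0 + b.X | --b--▸ n0, --b--▸ n1
  n1 = b.b.0 | --b--▸ n2
  n2 = b.0 | --b--▸ n3
  n3 = 0 | (no moves)
Run σ = ⟨a⟩ on P: start {m0}
  [1] a ⇒ {m0}
  — P admits the full trace.
Run σ = ⟨a⟩ on Q: start {n0}
  [1] a ⇒ ∅  — Q cannot continue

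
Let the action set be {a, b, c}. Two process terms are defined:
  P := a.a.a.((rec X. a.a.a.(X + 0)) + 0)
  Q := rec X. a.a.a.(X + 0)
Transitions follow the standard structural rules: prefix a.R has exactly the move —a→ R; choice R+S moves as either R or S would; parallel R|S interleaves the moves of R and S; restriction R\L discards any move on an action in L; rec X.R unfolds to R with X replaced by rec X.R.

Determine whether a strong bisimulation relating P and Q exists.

bisimilar

Reachable graph of P (4 states):
  u0 = a.a.a.((rec X. a.a.a.(X + 0)) + 0) | =a=> u1
  u1 = a.a.((rec X. a.a.a.(X + 0)) + 0) | =a=> u2
  u2 = a.((rec X. a.a.a.(X + 0)) + 0) | =a=> u3
  u3 = (rec X. a.a.a.(X + 0)) + 0 | =a=> u1
Reachable graph of Q (4 states):
  v0 = rec X. a.a.a.(X + 0) | =a=> v1
  v1 = a.a.((rec X. a.a.a.(X + 0)) + 0) | =a=> v2
  v2 = a.((rec X. a.a.a.(X + 0)) + 0) | =a=> v3
  v3 = (rec X. a.a.a.(X + 0)) + 0 | =a=> v1
Bisimilarity quotient blocks:
  B0 = {u0, u1, u2, u3, v0, v1, v2, v3}
u0 ∈ B0, v0 ∈ B0 → same block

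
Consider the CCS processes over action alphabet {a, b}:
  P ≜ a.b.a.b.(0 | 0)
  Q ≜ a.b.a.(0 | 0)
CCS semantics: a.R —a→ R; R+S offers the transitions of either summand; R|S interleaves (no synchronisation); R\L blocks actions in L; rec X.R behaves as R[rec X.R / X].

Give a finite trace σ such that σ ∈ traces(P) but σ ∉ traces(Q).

LTS(P): 5 reachable states
  u0 = a.b.a.b.(0 | 0) :: --a--▸ u1
  u1 = b.a.b.(0 | 0) :: --b--▸ u2
  u2 = a.b.(0 | 0) :: --a--▸ u3
  u3 = b.(0 | 0) :: --b--▸ u4
  u4 = 0 | 0 :: stopped
LTS(Q): 4 reachable states
  v0 = a.b.a.(0 | 0) :: --a--▸ v1
  v1 = b.a.(0 | 0) :: --b--▸ v2
  v2 = a.(0 | 0) :: --a--▸ v3
  v3 = 0 | 0 :: stopped
Trace ⟨abab⟩ through P, begin at {u0}:
  [1] a ⇒ {u1}
  [2] b ⇒ {u2}
  [3] a ⇒ {u3}
  [4] b ⇒ {u4}
  ✓ P
Trace ⟨abab⟩ through Q, begin at {v0}:
  [1] a ⇒ {v1}
  [2] b ⇒ {v2}
  [3] a ⇒ {v3}
  [4] b ⇒ no successor for Q

abab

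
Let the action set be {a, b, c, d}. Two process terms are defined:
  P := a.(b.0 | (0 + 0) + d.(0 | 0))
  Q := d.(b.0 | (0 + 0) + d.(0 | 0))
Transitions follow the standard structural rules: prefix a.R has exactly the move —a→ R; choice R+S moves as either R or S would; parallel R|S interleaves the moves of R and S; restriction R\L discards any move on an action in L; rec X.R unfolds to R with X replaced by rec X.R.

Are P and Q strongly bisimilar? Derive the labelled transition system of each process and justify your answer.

LTS(P): 4 reachable states
  p0 = a.(b.0 | (0 + 0) + d.(0 | 0)) has moves --a--▸ p1
  p1 = b.0 | (0 + 0) + d.(0 | 0) has moves --b--▸ p2, --d--▸ p3
  p2 = 0 | (0 + 0) has moves ·
  p3 = 0 | 0 has moves ·
LTS(Q): 4 reachable states
  q0 = d.(b.0 | (0 + 0) + d.(0 | 0)) has moves --d--▸ q1
  q1 = b.0 | (0 + 0) + d.(0 | 0) has moves --b--▸ q2, --d--▸ q3
  q2 = 0 | (0 + 0) has moves ·
  q3 = 0 | 0 has moves ·
Coarsest stable partition (strong bisimilarity classes):
  B0 = {p0}
  B1 = {p1, q1}
  B2 = {p2, p3, q2, q3}
  B3 = {q0}
p0 ∈ B0, q0 ∈ B3 → different blocks

NO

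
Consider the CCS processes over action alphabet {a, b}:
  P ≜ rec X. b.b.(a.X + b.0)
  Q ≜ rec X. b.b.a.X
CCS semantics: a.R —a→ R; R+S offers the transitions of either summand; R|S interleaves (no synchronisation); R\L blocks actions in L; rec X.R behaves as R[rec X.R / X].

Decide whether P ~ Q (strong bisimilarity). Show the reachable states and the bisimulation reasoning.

LTS(P): 4 reachable states
  s0 = rec X. b.b.(a.X + b.0) has moves --b--▸ s1
  s1 = b.(a.(rec X. b.b.(a.X + b.0)) + b.0) has moves --b--▸ s2
  s2 = a.(rec X. b.b.(a.X + b.0)) + b.0 has moves --a--▸ s0, --b--▸ s3
  s3 = 0 has moves (no moves)
LTS(Q): 3 reachable states
  t0 = rec X. b.b.a.X has moves --b--▸ t1
  t1 = b.a.(rec X. b.b.a.X) has moves --b--▸ t2
  t2 = a.(rec X. b.b.a.X) has moves --a--▸ t0
Coarsest stable partition (strong bisimilarity classes):
  B0 = {s0}
  B1 = {s1}
  B2 = {s2}
  B3 = {s3}
  B4 = {t0}
  B5 = {t1}
  B6 = {t2}
s0 ∈ B0, t0 ∈ B4 → different blocks

NO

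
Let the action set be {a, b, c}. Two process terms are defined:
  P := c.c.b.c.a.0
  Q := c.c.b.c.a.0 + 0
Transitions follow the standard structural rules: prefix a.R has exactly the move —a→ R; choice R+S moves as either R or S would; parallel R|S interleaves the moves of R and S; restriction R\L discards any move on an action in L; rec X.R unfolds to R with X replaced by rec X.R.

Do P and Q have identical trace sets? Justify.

P's transition system — 6 states:
  u0 = c.c.b.c.a.0 | =c=> u1
  u1 = c.b.c.a.0 | =c=> u2
  u2 = b.c.a.0 | =b=> u3
  u3 = c.a.0 | =c=> u4
  u4 = a.0 | =a=> u5
  u5 = 0 | stopped
Q's transition system — 6 states:
  v0 = c.c.b.c.a.0 + 0 | =c=> v1
  v1 = c.b.c.a.0 | =c=> v2
  v2 = b.c.a.0 | =b=> v3
  v3 = c.a.0 | =c=> v4
  v4 = a.0 | =a=> v5
  v5 = 0 | stopped
Bisimilarity quotient blocks:
  B0 = {u0, v0}
  B1 = {u1, v1}
  B2 = {u2, v2}
  B3 = {u3, v3}
  B4 = {u4, v4}
  B5 = {u5, v5}
u0 ∈ B0, v0 ∈ B0 → same block
Bisimilar ⇒ trace-equivalent.

traces(P) = traces(Q)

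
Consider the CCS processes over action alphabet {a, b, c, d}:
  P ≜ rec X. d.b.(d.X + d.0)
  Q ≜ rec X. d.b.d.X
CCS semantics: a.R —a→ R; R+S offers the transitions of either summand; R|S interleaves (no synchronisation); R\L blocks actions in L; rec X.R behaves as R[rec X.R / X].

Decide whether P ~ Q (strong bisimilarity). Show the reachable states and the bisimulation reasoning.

P ≁ Q

LTS(P): 4 reachable states
  m0 = rec X. d.b.(d.X + d.0) → —d→ m1
  m1 = b.(d.(rec X. d.b.(d.X + d.0)) + d.0) → —b→ m2
  m2 = d.(rec X. d.b.(d.X + d.0)) + d.0 → —d→ m0, —d→ m3
  m3 = 0 → ·
LTS(Q): 3 reachable states
  n0 = rec X. d.b.d.X → —d→ n1
  n1 = b.d.(rec X. d.b.d.X) → —b→ n2
  n2 = d.(rec X. d.b.d.X) → —d→ n0
Coarsest stable partition (strong bisimilarity classes):
  B0 = {m0}
  B1 = {m1}
  B2 = {m2}
  B3 = {m3}
  B4 = {n0}
  B5 = {n1}
  B6 = {n2}
m0 ∈ B0, n0 ∈ B4 → different blocks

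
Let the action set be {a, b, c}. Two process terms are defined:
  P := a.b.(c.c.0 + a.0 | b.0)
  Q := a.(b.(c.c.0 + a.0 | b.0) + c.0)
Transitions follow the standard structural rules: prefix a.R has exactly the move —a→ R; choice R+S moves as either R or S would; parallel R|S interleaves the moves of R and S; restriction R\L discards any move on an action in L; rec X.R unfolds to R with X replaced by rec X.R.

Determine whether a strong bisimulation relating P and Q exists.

P's transition system — 8 states:
  p0 = a.b.(c.c.0 + a.0 | b.0) :: =a=> p1
  p1 = b.(c.c.0 + a.0 | b.0) :: =b=> p2
  p2 = c.c.0 + a.0 | b.0 :: =a=> p3, =b=> p4, =c=> p5
  p3 = 0 | b.0 :: =b=> p6
  p4 = a.0 | 0 :: =a=> p6
  p5 = c.0 :: =c=> p7
  p6 = 0 | 0 :: (no moves)
  p7 = 0 :: (no moves)
Q's transition system — 8 states:
  q0 = a.(b.(c.c.0 + a.0 | b.0) + c.0) :: =a=> q1
  q1 = b.(c.c.0 + a.0 | b.0) + c.0 :: =b=> q2, =c=> q3
  q2 = c.c.0 + a.0 | b.0 :: =a=> q4, =b=> q5, =c=> q6
  q3 = 0 :: (no moves)
  q4 = 0 | b.0 :: =b=> q7
  q5 = a.0 | 0 :: =a=> q7
  q6 = c.0 :: =c=> q3
  q7 = 0 | 0 :: (no moves)
Bisimilarity quotient blocks:
  B0 = {p0}
  B1 = {p1}
  B2 = {p2, q2}
  B3 = {p4, q5}
  B4 = {p6, p7, q3, q7}
  B5 = {p3, q4}
  B6 = {p5, q6}
  B7 = {q0}
  B8 = {q1}
p0 ∈ B0, q0 ∈ B7 → different blocks

NO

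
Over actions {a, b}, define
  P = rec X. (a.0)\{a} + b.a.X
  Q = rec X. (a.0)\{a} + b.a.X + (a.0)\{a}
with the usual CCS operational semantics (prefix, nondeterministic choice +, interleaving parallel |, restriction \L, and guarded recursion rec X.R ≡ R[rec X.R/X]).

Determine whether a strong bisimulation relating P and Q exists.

LTS(P): 2 reachable states
  s0 = rec X. (a.0)\{a} + b.a.X | -b-> s1
  s1 = a.(rec X. (a.0)\{a} + b.a.X) | -a-> s0
LTS(Q): 2 reachable states
  t0 = rec X. (a.0)\{a} + b.a.X + (a.0)\{a} | -b-> t1
  t1 = a.(rec X. (a.0)\{a} + b.a.X + (a.0)\{a}) | -a-> t0
Partition-refinement fixed point:
  B0 = {s0, t0}
  B1 = {s1, t1}
s0 ∈ B0, t0 ∈ B0 → same block

bisimilar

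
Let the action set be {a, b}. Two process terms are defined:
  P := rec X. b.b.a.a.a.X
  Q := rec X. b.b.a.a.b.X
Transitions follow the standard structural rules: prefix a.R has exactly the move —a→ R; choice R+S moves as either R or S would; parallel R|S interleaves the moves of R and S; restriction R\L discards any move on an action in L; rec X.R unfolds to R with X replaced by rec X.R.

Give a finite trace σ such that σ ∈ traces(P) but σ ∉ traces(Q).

LTS(P): 5 reachable states
  u0 = rec X. b.b.a.a.a.X | —b→ u1
  u1 = b.a.a.a.(rec X. b.b.a.a.a.X) | —b→ u2
  u2 = a.a.a.(rec X. b.b.a.a.a.X) | —a→ u3
  u3 = a.a.(rec X. b.b.a.a.a.X) | —a→ u4
  u4 = a.(rec X. b.b.a.a.a.X) | —a→ u0
LTS(Q): 5 reachable states
  v0 = rec X. b.b.a.a.b.X | —b→ v1
  v1 = b.a.a.b.(rec X. b.b.a.a.b.X) | —b→ v2
  v2 = a.a.b.(rec X. b.b.a.a.b.X) | —a→ v3
  v3 = a.b.(rec X. b.b.a.a.b.X) | —a→ v4
  v4 = b.(rec X. b.b.a.a.b.X) | —b→ v0
Executing bbaaa from P (initial set {u0}):
  after b @ step 1: {u1}
  after b @ step 2: {u2}
  after a @ step 3: {u3}
  after a @ step 4: {u4}
  after a @ step 5: {u0}
  ✓ P
Executing bbaaa from Q (initial set {v0}):
  after b @ step 1: {v1}
  after b @ step 2: {v2}
  after a @ step 3: {v3}
  after a @ step 4: {v4}
  after a @ step 5: ∅ (Q stuck)

bbaaa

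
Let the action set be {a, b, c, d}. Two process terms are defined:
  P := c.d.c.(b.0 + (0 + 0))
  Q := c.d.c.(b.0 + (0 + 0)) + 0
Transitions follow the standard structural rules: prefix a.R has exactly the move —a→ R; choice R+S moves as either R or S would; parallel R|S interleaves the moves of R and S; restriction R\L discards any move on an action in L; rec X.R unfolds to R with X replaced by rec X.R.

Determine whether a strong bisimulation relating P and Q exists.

LTS(P): 5 reachable states
  u0 = c.d.c.(b.0 + (0 + 0)) has moves -c-> u1
  u1 = d.c.(b.0 + (0 + 0)) has moves -d-> u2
  u2 = c.(b.0 + (0 + 0)) has moves -c-> u3
  u3 = b.0 + (0 + 0) has moves -b-> u4
  u4 = 0 has moves (no moves)
LTS(Q): 5 reachable states
  v0 = c.d.c.(b.0 + (0 + 0)) + 0 has moves -c-> v1
  v1 = d.c.(b.0 + (0 + 0)) has moves -d-> v2
  v2 = c.(b.0 + (0 + 0)) has moves -c-> v3
  v3 = b.0 + (0 + 0) has moves -b-> v4
  v4 = 0 has moves (no moves)
Bisimilarity quotient blocks:
  B0 = {u0, v0}
  B1 = {u1, v1}
  B2 = {u2, v2}
  B3 = {u3, v3}
  B4 = {u4, v4}
u0 ∈ B0, v0 ∈ B0 → same block

P ~ Q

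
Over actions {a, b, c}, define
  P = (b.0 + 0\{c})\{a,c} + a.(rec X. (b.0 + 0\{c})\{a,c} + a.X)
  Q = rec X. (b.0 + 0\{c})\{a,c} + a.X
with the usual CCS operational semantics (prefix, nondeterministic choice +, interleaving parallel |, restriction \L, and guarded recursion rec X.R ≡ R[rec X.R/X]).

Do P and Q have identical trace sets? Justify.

YES

Reachable graph of P (3 states):
  s0 = (b.0 + 0\{c})\{a,c} + a.(rec X. (b.0 + 0\{c})\{a,c} + a.X) | ··a··> s1, ··b··> s2
  s1 = rec X. (b.0 + 0\{c})\{a,c} + a.X | ··a··> s1, ··b··> s2
  s2 = 0\{a,c} | ·
Reachable graph of Q (2 states):
  t0 = rec X. (b.0 + 0\{c})\{a,c} + a.X | ··a··> t0, ··b··> t1
  t1 = 0\{a,c} | ·
Bisimilarity quotient blocks:
  B0 = {s0, s1, t0}
  B1 = {s2, t1}
s0 ∈ B0, t0 ∈ B0 → same block
Bisimilar ⇒ trace-equivalent.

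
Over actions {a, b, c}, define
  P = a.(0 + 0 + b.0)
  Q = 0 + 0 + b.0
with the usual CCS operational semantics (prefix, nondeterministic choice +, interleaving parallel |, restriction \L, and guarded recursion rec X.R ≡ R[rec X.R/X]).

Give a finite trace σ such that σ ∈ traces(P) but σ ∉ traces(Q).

P's transition system — 3 states:
  u0 = a.(0 + 0 + b.0) → --a--▸ u1
  u1 = 0 + 0 + b.0 → --b--▸ u2
  u2 = 0 → ·
Q's transition system — 2 states:
  v0 = 0 + 0 + b.0 → --b--▸ v1
  v1 = 0 → ·
Run σ = ⟨a⟩ on P: start {u0}
  step 1 (a): {u1}
  — P admits the full trace.
Run σ = ⟨a⟩ on Q: start {v0}
  step 1 (a): no successor for Q

a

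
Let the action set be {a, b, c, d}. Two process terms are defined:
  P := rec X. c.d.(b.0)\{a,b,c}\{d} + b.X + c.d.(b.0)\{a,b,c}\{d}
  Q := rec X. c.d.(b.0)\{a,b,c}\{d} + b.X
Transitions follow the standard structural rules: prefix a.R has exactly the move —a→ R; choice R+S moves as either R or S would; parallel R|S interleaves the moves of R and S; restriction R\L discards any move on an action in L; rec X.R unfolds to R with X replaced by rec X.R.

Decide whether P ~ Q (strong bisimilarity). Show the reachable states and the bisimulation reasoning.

P's transition system — 3 states:
  p0 = rec X. c.d.(b.0)\{a,b,c}\{d} + b.X + c.d.(b.0)\{a,b,c}\{d} ⊢ ··b··> p0, ··c··> p1
  p1 = d.(b.0)\{a,b,c}\{d} ⊢ ··d··> p2
  p2 = (b.0)\{a,b,c}\{d} ⊢ (no moves)
Q's transition system — 3 states:
  q0 = rec X. c.d.(b.0)\{a,b,c}\{d} + b.X ⊢ ··b··> q0, ··c··> q1
  q1 = d.(b.0)\{a,b,c}\{d} ⊢ ··d··> q2
  q2 = (b.0)\{a,b,c}\{d} ⊢ (no moves)
Coarsest stable partition (strong bisimilarity classes):
  B0 = {p0, q0}
  B1 = {p1, q1}
  B2 = {p2, q2}
p0 ∈ B0, q0 ∈ B0 → same block

bisimilar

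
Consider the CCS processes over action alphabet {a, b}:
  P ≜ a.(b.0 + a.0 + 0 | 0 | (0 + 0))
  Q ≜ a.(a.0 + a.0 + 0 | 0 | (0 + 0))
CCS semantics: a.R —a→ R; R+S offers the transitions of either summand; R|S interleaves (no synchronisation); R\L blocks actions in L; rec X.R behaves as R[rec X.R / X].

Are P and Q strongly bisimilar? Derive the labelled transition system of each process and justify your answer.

P's transition system — 3 states:
  u0 = a.(b.0 + a.0 + 0 | 0 | (0 + 0)) | --a--▸ u1
  u1 = b.0 + a.0 + 0 | 0 | (0 + 0) | --a--▸ u2, --b--▸ u2
  u2 = 0 | stopped
Q's transition system — 3 states:
  v0 = a.(a.0 + a.0 + 0 | 0 | (0 + 0)) | --a--▸ v1
  v1 = a.0 + a.0 + 0 | 0 | (0 + 0) | --a--▸ v2
  v2 = 0 | stopped
Partition-refinement fixed point:
  B0 = {u0}
  B1 = {u1}
  B2 = {u2, v2}
  B3 = {v0}
  B4 = {v1}
u0 ∈ B0, v0 ∈ B3 → different blocks

P ≁ Q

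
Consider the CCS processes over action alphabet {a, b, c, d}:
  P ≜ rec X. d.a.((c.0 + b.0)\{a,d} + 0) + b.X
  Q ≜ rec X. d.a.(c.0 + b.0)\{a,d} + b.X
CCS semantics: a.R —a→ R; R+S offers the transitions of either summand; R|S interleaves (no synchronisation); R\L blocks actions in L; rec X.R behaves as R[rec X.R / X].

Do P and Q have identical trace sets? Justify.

trace-equivalent

Reachable graph of P (4 states):
  m0 = rec X. d.a.((c.0 + b.0)\{a,d} + 0) + b.X has moves ··b··> m0, ··d··> m1
  m1 = a.((c.0 + b.0)\{a,d} + 0) has moves ··a··> m2
  m2 = (c.0 + b.0)\{a,d} + 0 has moves ··b··> m3, ··c··> m3
  m3 = 0\{a,d} has moves ·
Reachable graph of Q (4 states):
  n0 = rec X. d.a.(c.0 + b.0)\{a,d} + b.X has moves ··b··> n0, ··d··> n1
  n1 = a.(c.0 + b.0)\{a,d} has moves ··a··> n2
  n2 = (c.0 + b.0)\{a,d} has moves ··b··> n3, ··c··> n3
  n3 = 0\{a,d} has moves ·
Partition-refinement fixed point:
  B0 = {m0, n0}
  B1 = {m1, n1}
  B2 = {m2, n2}
  B3 = {m3, n3}
m0 ∈ B0, n0 ∈ B0 → same block
Bisimilar ⇒ trace-equivalent.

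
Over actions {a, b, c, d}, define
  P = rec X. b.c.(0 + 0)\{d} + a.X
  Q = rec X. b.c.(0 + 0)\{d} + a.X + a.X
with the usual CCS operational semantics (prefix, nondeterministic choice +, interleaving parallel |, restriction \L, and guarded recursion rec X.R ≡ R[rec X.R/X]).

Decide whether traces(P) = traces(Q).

YES

Reachable graph of P (3 states):
  u0 = rec X. b.c.(0 + 0)\{d} + a.X → ··a··> u0, ··b··> u1
  u1 = c.(0 + 0)\{d} → ··c··> u2
  u2 = (0 + 0)\{d} → ∅
Reachable graph of Q (3 states):
  v0 = rec X. b.c.(0 + 0)\{d} + a.X + a.X → ··a··> v0, ··b··> v1
  v1 = c.(0 + 0)\{d} → ··c··> v2
  v2 = (0 + 0)\{d} → ∅
Partition-refinement fixed point:
  B0 = {u0, v0}
  B1 = {u1, v1}
  B2 = {u2, v2}
u0 ∈ B0, v0 ∈ B0 → same block
Bisimilar ⇒ trace-equivalent.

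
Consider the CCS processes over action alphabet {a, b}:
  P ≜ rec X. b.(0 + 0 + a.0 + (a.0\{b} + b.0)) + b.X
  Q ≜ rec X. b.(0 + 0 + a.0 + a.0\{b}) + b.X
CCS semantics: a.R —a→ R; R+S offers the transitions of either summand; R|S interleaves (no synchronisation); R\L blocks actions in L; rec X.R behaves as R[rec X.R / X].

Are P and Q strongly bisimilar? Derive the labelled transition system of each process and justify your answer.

P ≁ Q

Reachable graph of P (4 states):
  u0 = rec X. b.(0 + 0 + a.0 + (a.0\{b} + b.0)) + b.X ⊢ —b→ u0, —b→ u1
  u1 = 0 + 0 + a.0 + (a.0\{b} + b.0) ⊢ —a→ u2, —a→ u3, —b→ u2
  u2 = 0 ⊢ ∅
  u3 = 0\{b} ⊢ ∅
Reachable graph of Q (4 states):
  v0 = rec X. b.(0 + 0 + a.0 + a.0\{b}) + b.X ⊢ —b→ v0, —b→ v1
  v1 = 0 + 0 + a.0 + a.0\{b} ⊢ —a→ v2, —a→ v3
  v2 = 0 ⊢ ∅
  v3 = 0\{b} ⊢ ∅
Coarsest stable partition (strong bisimilarity classes):
  B0 = {u0}
  B1 = {u1}
  B2 = {u2, u3, v2, v3}
  B3 = {v0}
  B4 = {v1}
u0 ∈ B0, v0 ∈ B3 → different blocks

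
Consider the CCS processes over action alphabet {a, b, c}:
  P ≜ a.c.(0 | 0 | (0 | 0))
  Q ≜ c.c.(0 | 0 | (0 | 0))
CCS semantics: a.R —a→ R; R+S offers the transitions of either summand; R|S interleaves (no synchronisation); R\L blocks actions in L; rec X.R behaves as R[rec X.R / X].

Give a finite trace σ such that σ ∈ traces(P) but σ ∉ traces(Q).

a

LTS(P): 3 reachable states
  u0 = a.c.(0 | 0 | (0 | 0)) → -a-> u1
  u1 = c.(0 | 0 | (0 | 0)) → -c-> u2
  u2 = 0 | 0 | (0 | 0) → ·
LTS(Q): 3 reachable states
  v0 = c.c.(0 | 0 | (0 | 0)) → -c-> v1
  v1 = c.(0 | 0 | (0 | 0)) → -c-> v2
  v2 = 0 | 0 | (0 | 0) → ·
Executing a from P (initial set {u0}):
  step 1 (a): {u1}
  ✓ P
Executing a from Q (initial set {v0}):
  step 1 (a): ∅  — Q cannot continue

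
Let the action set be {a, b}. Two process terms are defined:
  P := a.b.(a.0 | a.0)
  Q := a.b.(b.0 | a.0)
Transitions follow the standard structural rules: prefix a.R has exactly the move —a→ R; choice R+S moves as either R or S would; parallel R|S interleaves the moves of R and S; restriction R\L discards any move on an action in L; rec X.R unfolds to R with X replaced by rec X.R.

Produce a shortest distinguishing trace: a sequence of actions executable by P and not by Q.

LTS(P): 6 reachable states
  p0 = a.b.(a.0 | a.0) | --a--▸ p1
  p1 = b.(a.0 | a.0) | --b--▸ p2
  p2 = a.0 | a.0 | --a--▸ p3, --a--▸ p4
  p3 = 0 | a.0 | --a--▸ p5
  p4 = a.0 | 0 | --a--▸ p5
  p5 = 0 | 0 | ·
LTS(Q): 6 reachable states
  q0 = a.b.(b.0 | a.0) | --a--▸ q1
  q1 = b.(b.0 | a.0) | --b--▸ q2
  q2 = b.0 | a.0 | --a--▸ q3, --b--▸ q4
  q3 = b.0 | 0 | --b--▸ q5
  q4 = 0 | a.0 | --a--▸ q5
  q5 = 0 | 0 | ·
Run σ = ⟨abaa⟩ on P: start {p0}
  after a @ step 1: {p1}
  after b @ step 2: {p2}
  after a @ step 3: {p3, p4}
  after a @ step 4: {p5}
  P completes σ.
Run σ = ⟨abaa⟩ on Q: start {q0}
  after a @ step 1: {q1}
  after b @ step 2: {q2}
  after a @ step 3: {q3}
  after a @ step 4: ∅ (Q stuck)

abaa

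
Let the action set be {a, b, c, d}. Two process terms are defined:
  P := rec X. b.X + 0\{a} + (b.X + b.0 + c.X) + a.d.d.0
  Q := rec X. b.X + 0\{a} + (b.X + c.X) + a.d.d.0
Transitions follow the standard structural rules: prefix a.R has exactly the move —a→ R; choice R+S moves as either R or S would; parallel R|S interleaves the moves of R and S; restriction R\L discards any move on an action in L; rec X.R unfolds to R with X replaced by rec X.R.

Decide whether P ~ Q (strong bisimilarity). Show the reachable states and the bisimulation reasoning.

not bisimilar

P's transition system — 4 states:
  s0 = rec X. b.X + 0\{a} + (b.X + b.0 + c.X) + a.d.d.0 has moves ··a··> s1, ··b··> s0, ··b··> s2, ··c··> s0
  s1 = d.d.0 has moves ··d··> s3
  s2 = 0 has moves ·
  s3 = d.0 has moves ··d··> s2
Q's transition system — 4 states:
  t0 = rec X. b.X + 0\{a} + (b.X + c.X) + a.d.d.0 has moves ··a··> t1, ··b··> t0, ··c··> t0
  t1 = d.d.0 has moves ··d··> t2
  t2 = d.0 has moves ··d··> t3
  t3 = 0 has moves ·
Coarsest stable partition (strong bisimilarity classes):
  B0 = {s0}
  B1 = {s1, t1}
  B2 = {s3, t2}
  B3 = {s2, t3}
  B4 = {t0}
s0 ∈ B0, t0 ∈ B4 → different blocks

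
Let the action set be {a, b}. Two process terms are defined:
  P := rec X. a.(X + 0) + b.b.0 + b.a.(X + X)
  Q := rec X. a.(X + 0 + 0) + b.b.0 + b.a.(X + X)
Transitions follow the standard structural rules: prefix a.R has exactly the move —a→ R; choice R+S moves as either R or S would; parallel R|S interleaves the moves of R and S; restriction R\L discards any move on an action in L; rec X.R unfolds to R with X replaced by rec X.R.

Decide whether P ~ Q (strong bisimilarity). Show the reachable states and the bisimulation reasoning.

P's transition system — 6 states:
  m0 = rec X. a.(X + 0) + b.b.0 + b.a.(X + X) has moves =a=> m1, =b=> m2, =b=> m3
  m1 = (rec X. a.(X + 0) + b.b.0 + b.a.(X + X)) + 0 has moves =a=> m1, =b=> m2, =b=> m3
  m2 = a.((rec X. a.(X + 0) + b.b.0 + b.a.(X + X)) + (rec X. a.(X + 0) + b.b.0 + b.a.(X + X))) has moves =a=> m4
  m3 = b.0 has moves =b=> m5
  m4 = (rec X. a.(X + 0) + b.b.0 + b.a.(X + X)) + (rec X. a.(X + 0) + b.b.0 + b.a.(X + X)) has moves =a=> m1, =b=> m2, =b=> m3
  m5 = 0 has moves (no moves)
Q's transition system — 6 states:
  n0 = rec X. a.(X + 0 + 0) + b.b.0 + b.a.(X + X) has moves =a=> n1, =b=> n2, =b=> n3
  n1 = (rec X. a.(X + 0 + 0) + b.b.0 + b.a.(X + X)) + 0 + 0 has moves =a=> n1, =b=> n2, =b=> n3
  n2 = a.((rec X. a.(X + 0 + 0) + b.b.0 + b.a.(X + X)) + (rec X. a.(X + 0 + 0) + b.b.0 + b.a.(X + X))) has moves =a=> n4
  n3 = b.0 has moves =b=> n5
  n4 = (rec X. a.(X + 0 + 0) + b.b.0 + b.a.(X + X)) + (rec X. a.(X + 0 + 0) + b.b.0 + b.a.(X + X)) has moves =a=> n1, =b=> n2, =b=> n3
  n5 = 0 has moves (no moves)
Partition-refinement fixed point:
  B0 = {m0, m1, m4, n0, n1, n4}
  B1 = {m2, n2}
  B2 = {m3, n3}
  B3 = {m5, n5}
m0 ∈ B0, n0 ∈ B0 → same block

bisimilar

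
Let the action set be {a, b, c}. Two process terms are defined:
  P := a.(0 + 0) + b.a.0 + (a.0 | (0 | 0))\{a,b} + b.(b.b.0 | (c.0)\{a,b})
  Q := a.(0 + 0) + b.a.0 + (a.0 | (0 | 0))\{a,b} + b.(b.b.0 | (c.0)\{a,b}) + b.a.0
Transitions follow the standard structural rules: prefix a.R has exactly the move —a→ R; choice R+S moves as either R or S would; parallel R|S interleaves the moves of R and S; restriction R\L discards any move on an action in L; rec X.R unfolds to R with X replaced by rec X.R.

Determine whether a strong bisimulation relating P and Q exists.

YES

LTS(P): 10 reachable states
  s0 = a.(0 + 0) + b.a.0 + (a.0 | (0 | 0))\{a,b} + b.(b.b.0 | (c.0)\{a,b}) :: -a-> s1, -b-> s2, -b-> s3
  s1 = 0 + 0 :: deadlocked
  s2 = a.0 :: -a-> s4
  s3 = b.b.0 | (c.0)\{a,b} :: -b-> s5, -c-> s6
  s4 = 0 :: deadlocked
  s5 = b.0 | (c.0)\{a,b} :: -b-> s7, -c-> s8
  s6 = b.b.0 | 0\{a,b} :: -b-> s8
  s7 = 0 | (c.0)\{a,b} :: -c-> s9
  s8 = b.0 | 0\{a,b} :: -b-> s9
  s9 = 0 | 0\{a,b} :: deadlocked
LTS(Q): 10 reachable states
  t0 = a.(0 + 0) + b.a.0 + (a.0 | (0 | 0))\{a,b} + b.(b.b.0 | (c.0)\{a,b}) + b.a.0 :: -a-> t1, -b-> t2, -b-> t3
  t1 = 0 + 0 :: deadlocked
  t2 = a.0 :: -a-> t4
  t3 = b.b.0 | (c.0)\{a,b} :: -b-> t5, -c-> t6
  t4 = 0 :: deadlocked
  t5 = b.0 | (c.0)\{a,b} :: -b-> t7, -c-> t8
  t6 = b.b.0 | 0\{a,b} :: -b-> t8
  t7 = 0 | (c.0)\{a,b} :: -c-> t9
  t8 = b.0 | 0\{a,b} :: -b-> t9
  t9 = 0 | 0\{a,b} :: deadlocked
Bisimilarity quotient blocks:
  B0 = {s0, t0}
  B1 = {s1, s4, s9, t1, t4, t9}
  B2 = {s2, t2}
  B3 = {s3, t3}
  B4 = {s6, t6}
  B5 = {s8, t8}
  B6 = {s5, t5}
  B7 = {s7, t7}
s0 ∈ B0, t0 ∈ B0 → same block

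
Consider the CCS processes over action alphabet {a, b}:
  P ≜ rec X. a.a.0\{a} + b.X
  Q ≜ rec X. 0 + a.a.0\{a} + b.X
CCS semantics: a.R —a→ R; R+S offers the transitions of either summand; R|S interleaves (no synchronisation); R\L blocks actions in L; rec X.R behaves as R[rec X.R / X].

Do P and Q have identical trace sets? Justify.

trace-equivalent

LTS(P): 3 reachable states
  p0 = rec X. a.a.0\{a} + b.X | =a=> p1, =b=> p0
  p1 = a.0\{a} | =a=> p2
  p2 = 0\{a} | ·
LTS(Q): 3 reachable states
  q0 = rec X. 0 + a.a.0\{a} + b.X | =a=> q1, =b=> q0
  q1 = a.0\{a} | =a=> q2
  q2 = 0\{a} | ·
Coarsest stable partition (strong bisimilarity classes):
  B0 = {p0, q0}
  B1 = {p1, q1}
  B2 = {p2, q2}
p0 ∈ B0, q0 ∈ B0 → same block
Bisimilar ⇒ trace-equivalent.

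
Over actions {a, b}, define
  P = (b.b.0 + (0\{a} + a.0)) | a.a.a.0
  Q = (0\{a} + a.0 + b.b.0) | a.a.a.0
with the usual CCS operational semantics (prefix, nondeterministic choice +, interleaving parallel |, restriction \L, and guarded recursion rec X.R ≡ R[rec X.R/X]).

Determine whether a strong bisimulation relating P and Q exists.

LTS(P): 12 reachable states
  s0 = (b.b.0 + (0\{a} + a.0)) | a.a.a.0 | -a-> s1, -a-> s2, -b-> s3
  s1 = (b.b.0 + (0\{a} + a.0)) | a.a.0 | -a-> s4, -a-> s5, -b-> s6
  s2 = 0 | a.a.a.0 | -a-> s5
  s3 = b.0 | a.a.a.0 | -a-> s6, -b-> s2
  s4 = (b.b.0 + (0\{a} + a.0)) | a.0 | -a-> s7, -a-> s8, -b-> s9
  s5 = 0 | a.a.0 | -a-> s8
  s6 = b.0 | a.a.0 | -a-> s9, -b-> s5
  s7 = (b.b.0 + (0\{a} + a.0)) | 0 | -a-> s10, -b-> s11
  s8 = 0 | a.0 | -a-> s10
  s9 = b.0 | a.0 | -a-> s11, -b-> s8
  s10 = 0 | 0 | ∅
  s11 = b.0 | 0 | -b-> s10
LTS(Q): 12 reachable states
  t0 = (0\{a} + a.0 + b.b.0) | a.a.a.0 | -a-> t1, -a-> t2, -b-> t3
  t1 = (0\{a} + a.0 + b.b.0) | a.a.0 | -a-> t4, -a-> t5, -b-> t6
  t2 = 0 | a.a.a.0 | -a-> t5
  t3 = b.0 | a.a.a.0 | -a-> t6, -b-> t2
  t4 = (0\{a} + a.0 + b.b.0) | a.0 | -a-> t7, -a-> t8, -b-> t9
  t5 = 0 | a.a.0 | -a-> t8
  t6 = b.0 | a.a.0 | -a-> t9, -b-> t5
  t7 = (0\{a} + a.0 + b.b.0) | 0 | -a-> t10, -b-> t11
  t8 = 0 | a.0 | -a-> t10
  t9 = b.0 | a.0 | -a-> t11, -b-> t8
  t10 = 0 | 0 | ∅
  t11 = b.0 | 0 | -b-> t10
Partition-refinement fixed point:
  B0 = {s0, t0}
  B1 = {s2, t2}
  B2 = {s5, t5}
  B3 = {s8, t8}
  B4 = {s10, t10}
  B5 = {s1, t1}
  B6 = {s6, t6}
  B7 = {s9, t9}
  B8 = {s11, t11}
  B9 = {s4, t4}
  B10 = {s7, t7}
  B11 = {s3, t3}
s0 ∈ B0, t0 ∈ B0 → same block

bisimilar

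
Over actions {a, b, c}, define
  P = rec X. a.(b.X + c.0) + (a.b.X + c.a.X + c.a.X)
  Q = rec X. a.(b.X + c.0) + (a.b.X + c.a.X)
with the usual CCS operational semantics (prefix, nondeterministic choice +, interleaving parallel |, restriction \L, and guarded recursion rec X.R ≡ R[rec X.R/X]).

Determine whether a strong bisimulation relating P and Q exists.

YES

LTS(P): 5 reachable states
  u0 = rec X. a.(b.X + c.0) + (a.b.X + c.a.X + c.a.X) → -a-> u1, -a-> u2, -c-> u3
  u1 = b.(rec X. a.(b.X + c.0) + (a.b.X + c.a.X + c.a.X)) → -b-> u0
  u2 = b.(rec X. a.(b.X + c.0) + (a.b.X + c.a.X + c.a.X)) + c.0 → -b-> u0, -c-> u4
  u3 = a.(rec X. a.(b.X + c.0) + (a.b.X + c.a.X + c.a.X)) → -a-> u0
  u4 = 0 → (no moves)
LTS(Q): 5 reachable states
  v0 = rec X. a.(b.X + c.0) + (a.b.X + c.a.X) → -a-> v1, -a-> v2, -c-> v3
  v1 = b.(rec X. a.(b.X + c.0) + (a.b.X + c.a.X)) → -b-> v0
  v2 = b.(rec X. a.(b.X + c.0) + (a.b.X + c.a.X)) + c.0 → -b-> v0, -c-> v4
  v3 = a.(rec X. a.(b.X + c.0) + (a.b.X + c.a.X)) → -a-> v0
  v4 = 0 → (no moves)
Partition-refinement fixed point:
  B0 = {u0, v0}
  B1 = {u2, v2}
  B2 = {u4, v4}
  B3 = {u1, v1}
  B4 = {u3, v3}
u0 ∈ B0, v0 ∈ B0 → same block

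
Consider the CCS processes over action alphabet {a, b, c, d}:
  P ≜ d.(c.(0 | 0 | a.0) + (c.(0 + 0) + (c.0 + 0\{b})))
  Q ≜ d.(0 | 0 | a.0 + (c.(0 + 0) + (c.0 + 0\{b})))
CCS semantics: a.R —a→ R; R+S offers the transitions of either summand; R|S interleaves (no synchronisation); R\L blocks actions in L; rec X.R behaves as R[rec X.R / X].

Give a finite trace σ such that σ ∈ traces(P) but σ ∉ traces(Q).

Reachable graph of P (6 states):
  p0 = d.(c.(0 | 0 | a.0) + (c.(0 + 0) + (c.0 + 0\{b}))) :: -d-> p1
  p1 = c.(0 | 0 | a.0) + (c.(0 + 0) + (c.0 + 0\{b})) :: -c-> p2, -c-> p3, -c-> p4
  p2 = 0 :: ∅
  p3 = 0 + 0 :: ∅
  p4 = 0 | 0 | a.0 :: -a-> p5
  p5 = 0 | 0 | 0 :: ∅
Reachable graph of Q (5 states):
  q0 = d.(0 | 0 | a.0 + (c.(0 + 0) + (c.0 + 0\{b}))) :: -d-> q1
  q1 = 0 | 0 | a.0 + (c.(0 + 0) + (c.0 + 0\{b})) :: -a-> q2, -c-> q3, -c-> q4
  q2 = 0 | 0 | 0 :: ∅
  q3 = 0 :: ∅
  q4 = 0 + 0 :: ∅
Executing dca from P (initial set {p0}):
  after d @ step 1: {p1}
  after c @ step 2: {p2, p3, p4}
  after a @ step 3: {p5}
  — P admits the full trace.
Executing dca from Q (initial set {q0}):
  after d @ step 1: {q1}
  after c @ step 2: {q3, q4}
  after a @ step 3: ∅  — Q cannot continue

dca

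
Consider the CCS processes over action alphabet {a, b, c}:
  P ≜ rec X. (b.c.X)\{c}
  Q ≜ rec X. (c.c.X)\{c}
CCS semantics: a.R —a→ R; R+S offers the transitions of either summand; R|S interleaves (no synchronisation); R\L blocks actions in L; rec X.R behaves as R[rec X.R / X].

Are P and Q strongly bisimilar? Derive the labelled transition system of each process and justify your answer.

P's transition system — 2 states:
  s0 = rec X. (b.c.X)\{c} → --b--▸ s1
  s1 = (c.(rec X. (b.c.X)\{c}))\{c} → (no moves)
Q's transition system — 1 states:
  t0 = rec X. (c.c.X)\{c} → (no moves)
Bisimilarity quotient blocks:
  B0 = {s0}
  B1 = {s1, t0}
s0 ∈ B0, t0 ∈ B1 → different blocks

P ≁ Q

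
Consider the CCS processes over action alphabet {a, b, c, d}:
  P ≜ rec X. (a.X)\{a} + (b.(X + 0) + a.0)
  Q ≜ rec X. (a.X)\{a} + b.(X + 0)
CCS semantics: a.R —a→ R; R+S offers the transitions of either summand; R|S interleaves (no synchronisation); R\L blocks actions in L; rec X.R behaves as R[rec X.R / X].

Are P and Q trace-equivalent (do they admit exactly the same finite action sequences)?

NO — witness ⟨a⟩

P's transition system — 3 states:
  s0 = rec X. (a.X)\{a} + (b.(X + 0) + a.0) has moves --a--▸ s1, --b--▸ s2
  s1 = 0 has moves (no moves)
  s2 = (rec X. (a.X)\{a} + (b.(X + 0) + a.0)) + 0 has moves --a--▸ s1, --b--▸ s2
Q's transition system — 2 states:
  t0 = rec X. (a.X)\{a} + b.(X + 0) has moves --b--▸ t1
  t1 = (rec X. (a.X)\{a} + b.(X + 0)) + 0 has moves --b--▸ t1
Executing a from P (initial set {s0}):
  step 1 (a): {s1}
  — P admits the full trace.
Executing a from Q (initial set {t0}):
  step 1 (a): no successor for Q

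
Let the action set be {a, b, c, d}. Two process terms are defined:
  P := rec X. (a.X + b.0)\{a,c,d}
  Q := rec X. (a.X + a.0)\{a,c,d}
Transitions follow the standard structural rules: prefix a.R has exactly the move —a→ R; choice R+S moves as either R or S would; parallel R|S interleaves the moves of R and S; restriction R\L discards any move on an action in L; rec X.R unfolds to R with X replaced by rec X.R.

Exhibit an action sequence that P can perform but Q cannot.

Reachable graph of P (2 states):
  m0 = rec X. (a.X + b.0)\{a,c,d} :: —b→ m1
  m1 = 0\{a,c,d} :: stopped
Reachable graph of Q (1 states):
  n0 = rec X. (a.X + a.0)\{a,c,d} :: stopped
Trace ⟨b⟩ through P, begin at {m0}:
  after b @ step 1: {m1}
  — P admits the full trace.
Trace ⟨b⟩ through Q, begin at {n0}:
  after b @ step 1: ∅ (Q stuck)

b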